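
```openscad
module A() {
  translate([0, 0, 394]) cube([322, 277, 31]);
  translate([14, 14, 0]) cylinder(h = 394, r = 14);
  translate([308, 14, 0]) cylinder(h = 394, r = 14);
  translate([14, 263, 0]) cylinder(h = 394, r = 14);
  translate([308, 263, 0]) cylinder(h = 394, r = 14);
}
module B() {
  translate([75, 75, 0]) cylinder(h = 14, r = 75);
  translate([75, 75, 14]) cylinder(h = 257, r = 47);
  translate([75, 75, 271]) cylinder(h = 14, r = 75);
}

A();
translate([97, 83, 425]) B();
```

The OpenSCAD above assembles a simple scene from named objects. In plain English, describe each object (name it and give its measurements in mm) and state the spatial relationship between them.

A is a simple wooden stool: a rectangular seat 322 mm (x) by 277 mm (y), 31 mm thick, top face at z = 425 mm, on four round legs, each 28 mm in diameter. The legs rest on z = 0, each leg's axis is inset half a diameter from the nearest pair of seat edges (so the leg's bounding box is flush with the corner).

B is a spool: two coaxial disc flanges of radius 75 mm and thickness 14 mm, joined by a core cylinder of radius 47 mm and height 257 mm. The lower flange rests on z = 0 and the three cylinders share a vertical axis.

The spool is on top of the stool.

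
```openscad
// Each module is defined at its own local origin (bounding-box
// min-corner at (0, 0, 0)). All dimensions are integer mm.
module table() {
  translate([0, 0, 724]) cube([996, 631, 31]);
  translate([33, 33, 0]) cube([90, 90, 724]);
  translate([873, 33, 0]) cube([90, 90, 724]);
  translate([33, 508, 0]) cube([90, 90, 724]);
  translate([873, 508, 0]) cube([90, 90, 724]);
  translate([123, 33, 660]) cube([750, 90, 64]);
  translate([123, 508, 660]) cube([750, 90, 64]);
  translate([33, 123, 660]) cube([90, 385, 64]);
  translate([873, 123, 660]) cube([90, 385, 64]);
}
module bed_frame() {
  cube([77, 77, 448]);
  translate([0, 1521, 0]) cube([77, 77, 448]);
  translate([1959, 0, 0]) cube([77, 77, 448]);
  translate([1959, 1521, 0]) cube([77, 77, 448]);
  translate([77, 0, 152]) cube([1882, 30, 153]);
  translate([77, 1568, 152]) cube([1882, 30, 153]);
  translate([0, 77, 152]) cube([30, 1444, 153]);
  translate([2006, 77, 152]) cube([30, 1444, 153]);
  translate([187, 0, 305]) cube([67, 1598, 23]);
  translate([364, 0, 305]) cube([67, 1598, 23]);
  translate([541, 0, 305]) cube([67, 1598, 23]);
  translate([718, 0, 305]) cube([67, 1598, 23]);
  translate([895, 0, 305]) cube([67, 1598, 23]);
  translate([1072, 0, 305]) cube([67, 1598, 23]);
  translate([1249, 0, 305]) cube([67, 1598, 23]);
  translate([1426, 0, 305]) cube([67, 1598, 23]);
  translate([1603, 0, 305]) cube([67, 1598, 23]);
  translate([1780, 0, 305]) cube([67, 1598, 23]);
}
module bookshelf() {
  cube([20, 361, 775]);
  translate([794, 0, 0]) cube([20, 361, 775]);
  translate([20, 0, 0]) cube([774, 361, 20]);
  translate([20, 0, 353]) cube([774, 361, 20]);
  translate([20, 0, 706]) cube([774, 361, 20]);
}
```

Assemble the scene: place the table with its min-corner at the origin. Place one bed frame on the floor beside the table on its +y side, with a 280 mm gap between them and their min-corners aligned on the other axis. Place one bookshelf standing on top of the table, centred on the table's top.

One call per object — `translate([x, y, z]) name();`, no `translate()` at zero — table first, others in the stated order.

table();
translate([0, 911, 0]) bed_frame();
translate([91, 135, 755]) bookshelf();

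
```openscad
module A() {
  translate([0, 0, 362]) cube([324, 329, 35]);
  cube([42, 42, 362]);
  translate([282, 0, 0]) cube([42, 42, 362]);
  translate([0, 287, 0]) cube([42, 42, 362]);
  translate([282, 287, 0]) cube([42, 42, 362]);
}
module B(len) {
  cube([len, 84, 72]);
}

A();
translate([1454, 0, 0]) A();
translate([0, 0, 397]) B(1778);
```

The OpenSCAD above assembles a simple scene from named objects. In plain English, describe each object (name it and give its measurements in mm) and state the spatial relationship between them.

A is a simple wooden stool: a rectangular seat 324 mm (x) by 329 mm (y), 35 mm thick, top face at z = 397 mm, on four square legs, each 42×42 mm in cross-section. The legs rest on z = 0, each flush with a corner of the seat.

B is a rectangular beam 1778 mm long (x), 84 mm deep (y), 72 mm thick (z).

The beam spans the tops of two stools placed 1130 mm apart, resting at z = 397 mm.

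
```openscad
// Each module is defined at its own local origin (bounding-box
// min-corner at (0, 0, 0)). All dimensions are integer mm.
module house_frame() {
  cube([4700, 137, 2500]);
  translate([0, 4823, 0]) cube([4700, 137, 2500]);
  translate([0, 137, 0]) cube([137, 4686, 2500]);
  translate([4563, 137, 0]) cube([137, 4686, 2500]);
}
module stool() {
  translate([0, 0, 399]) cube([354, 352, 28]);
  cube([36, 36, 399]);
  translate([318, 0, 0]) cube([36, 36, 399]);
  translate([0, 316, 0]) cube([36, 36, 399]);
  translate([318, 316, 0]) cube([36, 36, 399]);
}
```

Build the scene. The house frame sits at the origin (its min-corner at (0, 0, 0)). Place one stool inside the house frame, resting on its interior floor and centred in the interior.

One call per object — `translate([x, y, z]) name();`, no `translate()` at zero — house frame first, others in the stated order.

house_frame();
translate([2173, 2304, 0]) stool();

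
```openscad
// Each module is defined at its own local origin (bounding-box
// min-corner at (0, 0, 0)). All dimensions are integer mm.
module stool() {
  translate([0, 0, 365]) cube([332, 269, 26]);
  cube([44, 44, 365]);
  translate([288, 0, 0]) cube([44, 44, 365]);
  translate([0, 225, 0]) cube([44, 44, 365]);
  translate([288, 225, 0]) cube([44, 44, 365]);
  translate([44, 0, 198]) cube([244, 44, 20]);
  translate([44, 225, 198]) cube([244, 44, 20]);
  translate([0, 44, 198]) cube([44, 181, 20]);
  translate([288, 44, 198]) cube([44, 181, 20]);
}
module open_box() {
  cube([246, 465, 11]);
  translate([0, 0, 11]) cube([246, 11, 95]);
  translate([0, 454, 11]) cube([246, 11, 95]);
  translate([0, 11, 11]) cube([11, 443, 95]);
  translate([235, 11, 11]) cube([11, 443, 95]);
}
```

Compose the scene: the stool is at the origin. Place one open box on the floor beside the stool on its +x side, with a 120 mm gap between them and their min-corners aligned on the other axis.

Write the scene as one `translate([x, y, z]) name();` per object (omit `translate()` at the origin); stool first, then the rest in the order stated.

stool();
translate([452, 0, 0]) open_box();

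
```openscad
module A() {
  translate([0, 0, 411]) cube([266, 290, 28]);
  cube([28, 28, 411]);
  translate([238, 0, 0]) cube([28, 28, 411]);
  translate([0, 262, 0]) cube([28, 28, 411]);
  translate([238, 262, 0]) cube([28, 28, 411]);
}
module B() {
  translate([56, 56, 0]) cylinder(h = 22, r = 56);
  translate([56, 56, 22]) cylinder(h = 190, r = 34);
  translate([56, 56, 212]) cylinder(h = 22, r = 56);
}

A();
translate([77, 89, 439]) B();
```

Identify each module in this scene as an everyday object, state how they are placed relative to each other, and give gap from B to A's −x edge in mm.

The spool's min-x is at 77; the stool's min-x is 0; gap = 77 mm.

A is a stool. B is a spool. The spool is on top of the stool, centred. The gap from the spool to the stool's −x edge is 77 mm.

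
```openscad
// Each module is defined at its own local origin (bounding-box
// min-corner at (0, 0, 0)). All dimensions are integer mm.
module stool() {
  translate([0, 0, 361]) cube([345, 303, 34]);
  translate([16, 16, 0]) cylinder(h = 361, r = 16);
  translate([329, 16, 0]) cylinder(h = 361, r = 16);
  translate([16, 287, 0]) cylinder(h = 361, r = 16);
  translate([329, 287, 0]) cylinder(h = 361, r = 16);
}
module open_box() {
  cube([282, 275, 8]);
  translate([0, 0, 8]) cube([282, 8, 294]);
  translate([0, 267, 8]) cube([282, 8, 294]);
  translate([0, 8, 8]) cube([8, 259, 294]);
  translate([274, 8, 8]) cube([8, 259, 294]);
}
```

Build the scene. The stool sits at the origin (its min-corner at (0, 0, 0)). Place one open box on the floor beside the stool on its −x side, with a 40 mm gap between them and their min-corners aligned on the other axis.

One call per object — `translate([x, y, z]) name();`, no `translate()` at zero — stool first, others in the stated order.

stool();
translate([-322, 0, 0]) open_box();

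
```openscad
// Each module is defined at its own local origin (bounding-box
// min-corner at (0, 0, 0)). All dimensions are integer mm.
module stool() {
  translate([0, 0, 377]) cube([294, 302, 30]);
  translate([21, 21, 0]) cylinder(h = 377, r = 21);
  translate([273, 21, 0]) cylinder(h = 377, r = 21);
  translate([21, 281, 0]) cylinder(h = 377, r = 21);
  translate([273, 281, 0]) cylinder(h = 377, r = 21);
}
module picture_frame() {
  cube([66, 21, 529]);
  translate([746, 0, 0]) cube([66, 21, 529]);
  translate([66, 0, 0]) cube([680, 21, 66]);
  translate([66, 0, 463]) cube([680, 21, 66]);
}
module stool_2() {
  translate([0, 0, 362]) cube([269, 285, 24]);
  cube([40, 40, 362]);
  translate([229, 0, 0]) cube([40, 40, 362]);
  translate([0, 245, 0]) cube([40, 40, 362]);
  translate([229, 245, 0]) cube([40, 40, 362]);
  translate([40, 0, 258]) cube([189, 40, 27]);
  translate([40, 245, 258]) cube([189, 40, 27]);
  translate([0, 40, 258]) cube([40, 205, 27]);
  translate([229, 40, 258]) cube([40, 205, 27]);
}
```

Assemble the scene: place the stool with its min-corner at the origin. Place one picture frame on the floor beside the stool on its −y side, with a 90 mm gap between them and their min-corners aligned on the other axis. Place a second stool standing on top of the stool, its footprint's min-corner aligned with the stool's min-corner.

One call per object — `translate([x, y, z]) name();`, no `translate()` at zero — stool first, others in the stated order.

stool();
translate([0, -111, 0]) picture_frame();
translate([0, 0, 407]) stool_2();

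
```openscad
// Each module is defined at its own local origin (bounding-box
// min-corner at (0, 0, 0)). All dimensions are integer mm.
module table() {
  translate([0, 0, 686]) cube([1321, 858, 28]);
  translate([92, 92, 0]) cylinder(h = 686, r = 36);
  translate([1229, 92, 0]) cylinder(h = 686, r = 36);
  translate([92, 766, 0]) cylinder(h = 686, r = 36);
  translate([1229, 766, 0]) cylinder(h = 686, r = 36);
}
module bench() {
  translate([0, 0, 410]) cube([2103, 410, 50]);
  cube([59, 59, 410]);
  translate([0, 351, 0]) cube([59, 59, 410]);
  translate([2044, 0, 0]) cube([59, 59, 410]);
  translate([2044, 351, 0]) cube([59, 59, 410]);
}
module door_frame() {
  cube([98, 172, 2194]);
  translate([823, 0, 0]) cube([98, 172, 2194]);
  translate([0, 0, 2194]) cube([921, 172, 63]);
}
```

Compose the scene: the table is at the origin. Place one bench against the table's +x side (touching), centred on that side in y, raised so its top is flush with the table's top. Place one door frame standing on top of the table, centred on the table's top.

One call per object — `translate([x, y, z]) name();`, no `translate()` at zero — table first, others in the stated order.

table();
translate([1321, 224, 254]) bench();
translate([200, 343, 714]) door_frame();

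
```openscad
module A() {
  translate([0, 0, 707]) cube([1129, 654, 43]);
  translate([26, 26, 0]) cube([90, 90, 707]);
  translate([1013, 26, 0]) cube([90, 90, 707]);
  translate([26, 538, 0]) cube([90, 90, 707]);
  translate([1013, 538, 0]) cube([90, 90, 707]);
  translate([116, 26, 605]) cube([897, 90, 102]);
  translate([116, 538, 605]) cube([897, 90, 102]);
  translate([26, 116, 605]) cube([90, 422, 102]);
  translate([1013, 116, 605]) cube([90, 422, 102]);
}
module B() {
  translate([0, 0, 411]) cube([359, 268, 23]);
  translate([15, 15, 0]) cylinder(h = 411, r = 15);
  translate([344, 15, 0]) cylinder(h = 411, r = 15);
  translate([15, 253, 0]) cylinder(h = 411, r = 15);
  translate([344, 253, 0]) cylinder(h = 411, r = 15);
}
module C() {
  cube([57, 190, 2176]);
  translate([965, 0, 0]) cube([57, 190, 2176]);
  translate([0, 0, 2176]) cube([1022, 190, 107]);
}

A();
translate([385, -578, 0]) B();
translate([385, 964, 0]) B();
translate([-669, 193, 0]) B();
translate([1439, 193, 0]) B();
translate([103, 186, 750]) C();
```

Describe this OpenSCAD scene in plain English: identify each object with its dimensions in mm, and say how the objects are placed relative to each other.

A is a rectangular dining table. The top is 1129×654×43 mm with its upper surface at z = 750 mm. It stands on four 90×90 mm square legs, each inset 26 mm from the nearest pair of top edges, running from the floor to the underside of the top. Four apron rails, 90 mm thick and 102 mm tall, run between adjacent legs with their top edges flush with the underside of the top and their outer faces flush with the legs' outer faces.

B is a simple wooden stool: a rectangular seat 359 mm (x) by 268 mm (y), 23 mm thick, top face at z = 434 mm, on four round legs, each 30 mm in diameter. The legs rest on z = 0, each leg's axis is inset half a diameter from the nearest pair of seat edges (so the leg's bounding box is flush with the corner).

C is a rectangular door frame: two vertical jambs of 57×190 mm section, 2176 mm tall, with a clear opening 908 mm wide between their inner faces. A header 107 mm tall and 190 mm deep lies on top of the jambs and spans the full outside width.

Four stools sit around the table at the −y, +y, −x, +x sides. The door frame is on top of the table.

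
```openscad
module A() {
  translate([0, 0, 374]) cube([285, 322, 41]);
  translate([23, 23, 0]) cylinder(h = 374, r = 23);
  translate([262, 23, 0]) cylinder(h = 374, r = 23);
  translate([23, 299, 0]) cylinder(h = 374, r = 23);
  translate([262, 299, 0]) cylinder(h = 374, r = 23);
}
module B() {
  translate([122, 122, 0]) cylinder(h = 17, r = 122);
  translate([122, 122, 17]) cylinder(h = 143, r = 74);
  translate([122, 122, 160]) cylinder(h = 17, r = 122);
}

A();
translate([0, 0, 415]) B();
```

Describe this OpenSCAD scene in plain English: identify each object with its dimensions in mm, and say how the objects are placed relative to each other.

A is a simple wooden stool: a rectangular seat 285 mm (x) by 322 mm (y), 41 mm thick, top face at z = 415 mm, on four round legs, each 46 mm in diameter. The legs rest on z = 0, each leg's axis is inset half a diameter from the nearest pair of seat edges (so the leg's bounding box is flush with the corner).

B is a spool: two coaxial disc flanges of radius 122 mm and thickness 17 mm, joined by a core cylinder of radius 74 mm and height 143 mm. The lower flange rests on z = 0 and the three cylinders share a vertical axis.

The spool is on top of the stool.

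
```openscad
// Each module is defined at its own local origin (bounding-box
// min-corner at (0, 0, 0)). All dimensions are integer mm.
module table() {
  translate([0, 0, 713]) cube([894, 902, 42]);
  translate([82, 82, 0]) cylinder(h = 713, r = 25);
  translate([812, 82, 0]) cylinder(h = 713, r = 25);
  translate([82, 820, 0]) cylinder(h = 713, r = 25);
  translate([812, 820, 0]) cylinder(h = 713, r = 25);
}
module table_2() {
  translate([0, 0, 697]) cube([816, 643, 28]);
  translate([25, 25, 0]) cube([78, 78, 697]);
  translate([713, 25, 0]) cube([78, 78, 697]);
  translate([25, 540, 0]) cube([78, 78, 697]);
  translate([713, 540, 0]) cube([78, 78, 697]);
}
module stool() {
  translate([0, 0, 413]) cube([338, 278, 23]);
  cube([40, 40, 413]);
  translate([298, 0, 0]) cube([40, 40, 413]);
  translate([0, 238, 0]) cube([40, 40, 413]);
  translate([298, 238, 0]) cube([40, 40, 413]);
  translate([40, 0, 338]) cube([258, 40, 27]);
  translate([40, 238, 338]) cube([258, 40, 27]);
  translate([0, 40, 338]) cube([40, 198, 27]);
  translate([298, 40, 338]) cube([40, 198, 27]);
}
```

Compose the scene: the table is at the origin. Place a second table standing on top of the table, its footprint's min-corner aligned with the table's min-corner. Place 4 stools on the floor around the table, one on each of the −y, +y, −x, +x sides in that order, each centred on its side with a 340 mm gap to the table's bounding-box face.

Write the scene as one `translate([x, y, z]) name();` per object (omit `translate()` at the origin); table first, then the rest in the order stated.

table();
translate([0, 0, 755]) table_2();
translate([278, -618, 0]) stool();
translate([278, 1242, 0]) stool();
translate([-678, 312, 0]) stool();
translate([1234, 312, 0]) stool();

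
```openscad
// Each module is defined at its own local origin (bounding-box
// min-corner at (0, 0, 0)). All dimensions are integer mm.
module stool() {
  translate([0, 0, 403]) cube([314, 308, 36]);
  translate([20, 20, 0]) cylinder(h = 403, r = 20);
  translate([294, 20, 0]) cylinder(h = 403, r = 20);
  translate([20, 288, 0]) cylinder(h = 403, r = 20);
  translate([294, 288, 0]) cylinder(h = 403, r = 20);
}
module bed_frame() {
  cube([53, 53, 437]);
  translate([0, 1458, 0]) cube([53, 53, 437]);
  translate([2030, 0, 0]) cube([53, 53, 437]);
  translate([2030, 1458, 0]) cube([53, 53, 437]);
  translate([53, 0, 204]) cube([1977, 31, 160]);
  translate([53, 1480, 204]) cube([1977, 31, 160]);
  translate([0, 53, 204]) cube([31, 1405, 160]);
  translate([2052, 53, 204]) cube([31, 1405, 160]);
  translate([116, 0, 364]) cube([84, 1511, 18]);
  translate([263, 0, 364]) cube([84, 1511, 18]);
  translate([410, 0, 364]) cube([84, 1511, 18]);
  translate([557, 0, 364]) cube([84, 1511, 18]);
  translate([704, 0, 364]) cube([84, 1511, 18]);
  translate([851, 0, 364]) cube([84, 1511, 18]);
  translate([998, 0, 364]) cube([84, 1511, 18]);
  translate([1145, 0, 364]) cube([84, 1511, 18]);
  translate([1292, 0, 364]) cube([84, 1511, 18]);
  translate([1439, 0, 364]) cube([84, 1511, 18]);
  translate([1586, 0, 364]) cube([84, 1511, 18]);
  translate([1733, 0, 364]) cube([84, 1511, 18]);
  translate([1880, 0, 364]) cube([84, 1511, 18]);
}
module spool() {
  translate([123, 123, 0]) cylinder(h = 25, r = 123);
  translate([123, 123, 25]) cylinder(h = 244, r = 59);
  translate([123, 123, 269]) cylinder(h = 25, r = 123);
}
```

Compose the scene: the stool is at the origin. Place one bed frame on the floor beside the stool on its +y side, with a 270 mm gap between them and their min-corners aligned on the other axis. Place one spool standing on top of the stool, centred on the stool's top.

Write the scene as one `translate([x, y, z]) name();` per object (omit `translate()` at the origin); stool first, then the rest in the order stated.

stool();
translate([0, 578, 0]) bed_frame();
translate([34, 31, 439]) spool();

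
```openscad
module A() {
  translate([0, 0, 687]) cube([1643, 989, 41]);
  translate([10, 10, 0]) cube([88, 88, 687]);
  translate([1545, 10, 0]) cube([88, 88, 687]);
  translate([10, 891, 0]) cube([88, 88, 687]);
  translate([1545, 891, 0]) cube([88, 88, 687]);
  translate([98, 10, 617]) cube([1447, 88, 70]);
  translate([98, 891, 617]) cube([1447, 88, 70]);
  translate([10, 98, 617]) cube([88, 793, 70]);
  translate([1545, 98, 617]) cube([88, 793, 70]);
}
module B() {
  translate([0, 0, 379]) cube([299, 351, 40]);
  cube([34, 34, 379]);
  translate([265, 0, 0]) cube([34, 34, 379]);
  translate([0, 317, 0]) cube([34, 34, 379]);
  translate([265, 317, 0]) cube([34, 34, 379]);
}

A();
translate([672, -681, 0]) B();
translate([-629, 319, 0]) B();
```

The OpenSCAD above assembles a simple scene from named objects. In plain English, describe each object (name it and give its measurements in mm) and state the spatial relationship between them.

A is a table with a 1643×989 mm rectangular top, 41 mm thick, top surface at z = 728 mm, supported by four 88×88 mm square legs, each inset 10 mm from the nearest pair of top edges, running from the floor. Four apron rails, 88 mm thick and 70 mm tall, run between adjacent legs with their top edges flush with the underside of the top and their outer faces flush with the legs' outer faces.

B is a four-legged stool. The seat is 299×351 mm, 40 mm thick, top at z = 419 mm. It stands on four square legs, each 34×34 mm in cross-section, from z = 0 to the seat underside, each flush with a corner of the seat.

Two stools sit around the table at the −y, −x sides.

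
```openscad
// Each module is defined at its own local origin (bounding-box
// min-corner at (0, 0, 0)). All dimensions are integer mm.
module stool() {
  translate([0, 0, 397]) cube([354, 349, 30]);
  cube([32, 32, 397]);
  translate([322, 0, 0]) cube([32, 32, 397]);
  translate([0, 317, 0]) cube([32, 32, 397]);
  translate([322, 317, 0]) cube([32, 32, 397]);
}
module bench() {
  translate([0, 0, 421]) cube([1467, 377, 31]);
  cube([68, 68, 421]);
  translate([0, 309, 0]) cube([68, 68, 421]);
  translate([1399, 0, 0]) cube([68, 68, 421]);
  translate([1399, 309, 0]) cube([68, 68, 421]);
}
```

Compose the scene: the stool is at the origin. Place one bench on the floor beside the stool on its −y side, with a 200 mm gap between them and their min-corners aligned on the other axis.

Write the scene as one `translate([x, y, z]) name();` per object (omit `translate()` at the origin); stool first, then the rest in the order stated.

stool();
translate([0, -577, 0]) bench();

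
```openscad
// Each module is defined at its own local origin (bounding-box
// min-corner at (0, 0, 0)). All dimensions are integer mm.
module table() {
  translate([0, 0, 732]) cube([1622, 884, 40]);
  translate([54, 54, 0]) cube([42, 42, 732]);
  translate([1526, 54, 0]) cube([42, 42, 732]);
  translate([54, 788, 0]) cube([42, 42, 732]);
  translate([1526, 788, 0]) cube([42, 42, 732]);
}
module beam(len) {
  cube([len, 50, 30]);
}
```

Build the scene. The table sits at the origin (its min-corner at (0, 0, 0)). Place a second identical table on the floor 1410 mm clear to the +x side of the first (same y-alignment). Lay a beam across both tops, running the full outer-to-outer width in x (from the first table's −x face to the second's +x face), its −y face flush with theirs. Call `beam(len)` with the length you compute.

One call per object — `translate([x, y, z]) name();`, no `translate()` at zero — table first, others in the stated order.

table();
translate([3032, 0, 0]) table();
translate([0, 0, 772]) beam(4654);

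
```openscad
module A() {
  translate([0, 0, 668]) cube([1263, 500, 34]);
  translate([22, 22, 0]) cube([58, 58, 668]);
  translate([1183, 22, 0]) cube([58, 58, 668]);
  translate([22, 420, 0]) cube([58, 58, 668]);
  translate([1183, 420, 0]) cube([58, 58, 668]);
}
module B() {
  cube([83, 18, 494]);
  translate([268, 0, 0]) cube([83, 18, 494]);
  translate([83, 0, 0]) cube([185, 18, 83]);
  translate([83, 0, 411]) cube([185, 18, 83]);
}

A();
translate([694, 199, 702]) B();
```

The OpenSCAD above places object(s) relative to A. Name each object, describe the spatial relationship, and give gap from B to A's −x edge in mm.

A is a table. B is a picture frame. The picture frame is on top of the table. The gap from the picture frame to the table's −x edge is 694 mm.

The picture frame's min-x is at 694; the table's min-x is 0; gap = 694 mm.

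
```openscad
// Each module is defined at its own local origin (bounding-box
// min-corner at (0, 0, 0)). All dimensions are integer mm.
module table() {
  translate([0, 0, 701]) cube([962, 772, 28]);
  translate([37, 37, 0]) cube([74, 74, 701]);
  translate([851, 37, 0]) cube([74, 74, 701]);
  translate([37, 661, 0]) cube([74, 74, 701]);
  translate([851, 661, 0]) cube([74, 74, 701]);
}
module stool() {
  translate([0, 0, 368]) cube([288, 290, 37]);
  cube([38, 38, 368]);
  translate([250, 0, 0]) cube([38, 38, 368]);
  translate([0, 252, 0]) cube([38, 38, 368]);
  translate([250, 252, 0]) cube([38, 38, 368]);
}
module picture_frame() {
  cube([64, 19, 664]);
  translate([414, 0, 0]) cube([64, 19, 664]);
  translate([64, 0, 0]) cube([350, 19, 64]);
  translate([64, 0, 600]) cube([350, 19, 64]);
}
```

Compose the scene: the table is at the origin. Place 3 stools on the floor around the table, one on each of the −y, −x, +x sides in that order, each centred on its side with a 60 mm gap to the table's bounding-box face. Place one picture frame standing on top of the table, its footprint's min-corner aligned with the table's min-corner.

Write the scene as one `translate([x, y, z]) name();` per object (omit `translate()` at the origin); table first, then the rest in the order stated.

table();
translate([337, -350, 0]) stool();
translate([-348, 241, 0]) stool();
translate([1022, 241, 0]) stool();
translate([0, 0, 729]) picture_frame();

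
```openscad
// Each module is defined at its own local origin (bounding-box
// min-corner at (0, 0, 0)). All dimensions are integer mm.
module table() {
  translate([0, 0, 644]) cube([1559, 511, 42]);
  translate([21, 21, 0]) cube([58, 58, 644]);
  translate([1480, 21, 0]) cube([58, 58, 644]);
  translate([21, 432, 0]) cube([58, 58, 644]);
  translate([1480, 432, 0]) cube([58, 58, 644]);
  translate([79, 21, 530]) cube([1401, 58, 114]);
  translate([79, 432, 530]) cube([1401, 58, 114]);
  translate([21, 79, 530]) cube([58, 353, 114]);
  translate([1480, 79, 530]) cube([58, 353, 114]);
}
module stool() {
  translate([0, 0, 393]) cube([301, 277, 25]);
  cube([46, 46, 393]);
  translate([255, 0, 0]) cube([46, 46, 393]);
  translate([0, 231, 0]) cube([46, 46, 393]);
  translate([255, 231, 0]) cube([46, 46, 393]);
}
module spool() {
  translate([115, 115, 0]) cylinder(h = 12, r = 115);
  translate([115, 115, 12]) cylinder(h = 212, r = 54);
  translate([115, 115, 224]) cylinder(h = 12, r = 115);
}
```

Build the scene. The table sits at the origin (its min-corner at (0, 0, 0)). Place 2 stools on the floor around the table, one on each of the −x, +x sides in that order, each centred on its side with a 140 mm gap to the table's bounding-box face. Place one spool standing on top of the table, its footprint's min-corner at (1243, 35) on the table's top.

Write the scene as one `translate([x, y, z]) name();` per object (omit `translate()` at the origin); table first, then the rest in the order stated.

table();
translate([-441, 117, 0]) stool();
translate([1699, 117, 0]) stool();
translate([1243, 35, 686]) spool();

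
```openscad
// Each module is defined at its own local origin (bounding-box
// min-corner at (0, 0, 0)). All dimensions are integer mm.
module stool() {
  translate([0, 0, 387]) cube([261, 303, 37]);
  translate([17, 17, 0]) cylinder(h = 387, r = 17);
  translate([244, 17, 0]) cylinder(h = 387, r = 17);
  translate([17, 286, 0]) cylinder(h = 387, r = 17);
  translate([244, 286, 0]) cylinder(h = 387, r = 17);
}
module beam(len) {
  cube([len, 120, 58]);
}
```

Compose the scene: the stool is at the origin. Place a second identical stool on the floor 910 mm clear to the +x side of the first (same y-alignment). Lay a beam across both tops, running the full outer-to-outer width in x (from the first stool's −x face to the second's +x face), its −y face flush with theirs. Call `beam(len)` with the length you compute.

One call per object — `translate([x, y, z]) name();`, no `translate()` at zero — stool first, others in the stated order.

stool();
translate([1171, 0, 0]) stool();
translate([0, 0, 424]) beam(1432);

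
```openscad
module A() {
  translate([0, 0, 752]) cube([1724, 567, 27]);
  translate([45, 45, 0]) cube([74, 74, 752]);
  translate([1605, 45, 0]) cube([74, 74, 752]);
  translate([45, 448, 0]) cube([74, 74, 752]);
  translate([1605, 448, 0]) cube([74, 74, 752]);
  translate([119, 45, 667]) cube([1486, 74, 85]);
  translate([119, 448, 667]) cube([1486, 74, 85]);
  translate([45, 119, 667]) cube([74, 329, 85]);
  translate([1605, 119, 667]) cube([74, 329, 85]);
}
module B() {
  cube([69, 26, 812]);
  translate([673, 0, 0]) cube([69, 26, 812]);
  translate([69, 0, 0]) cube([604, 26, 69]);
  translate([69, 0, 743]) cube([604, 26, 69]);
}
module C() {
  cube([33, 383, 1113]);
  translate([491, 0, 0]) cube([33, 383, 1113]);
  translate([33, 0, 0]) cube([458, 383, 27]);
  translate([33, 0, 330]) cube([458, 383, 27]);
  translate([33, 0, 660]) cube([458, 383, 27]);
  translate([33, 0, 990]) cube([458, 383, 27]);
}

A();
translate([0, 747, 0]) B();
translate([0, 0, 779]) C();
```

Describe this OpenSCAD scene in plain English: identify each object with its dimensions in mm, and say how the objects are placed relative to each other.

A is a table: top 1724 mm (x) × 567 mm (y), 27 mm thick, upper face at z = 779 mm, on four 74×74 mm square legs, each inset 45 mm from the nearest pair of top edges, running from z = 0 to the bottom of the top. Four apron rails, 74 mm thick and 85 mm tall, run between adjacent legs with their top edges flush with the underside of the top and their outer faces flush with the legs' outer faces.

B is a rectangular picture frame lying in the x–z plane (depth along y). The opening is 604 mm wide (x) by 674 mm tall (z), surrounded by a border 69 mm wide on all four sides. The frame is 26 mm deep and is made of two full-height vertical stiles with two horizontal rails fitted between them.

C is a bookshelf 524 mm wide overall, 383 mm deep and 1113 mm tall. The two sides are 33 mm thick vertical panels. 4 horizontal shelves of 27 mm thickness span between the inner faces of the sides; the lowest shelf sits on the floor and shelves are stacked with a clear vertical gap of 303 mm between each pair.

The picture frame is on the floor beside the table on its +y side. The bookshelf is on top of the table.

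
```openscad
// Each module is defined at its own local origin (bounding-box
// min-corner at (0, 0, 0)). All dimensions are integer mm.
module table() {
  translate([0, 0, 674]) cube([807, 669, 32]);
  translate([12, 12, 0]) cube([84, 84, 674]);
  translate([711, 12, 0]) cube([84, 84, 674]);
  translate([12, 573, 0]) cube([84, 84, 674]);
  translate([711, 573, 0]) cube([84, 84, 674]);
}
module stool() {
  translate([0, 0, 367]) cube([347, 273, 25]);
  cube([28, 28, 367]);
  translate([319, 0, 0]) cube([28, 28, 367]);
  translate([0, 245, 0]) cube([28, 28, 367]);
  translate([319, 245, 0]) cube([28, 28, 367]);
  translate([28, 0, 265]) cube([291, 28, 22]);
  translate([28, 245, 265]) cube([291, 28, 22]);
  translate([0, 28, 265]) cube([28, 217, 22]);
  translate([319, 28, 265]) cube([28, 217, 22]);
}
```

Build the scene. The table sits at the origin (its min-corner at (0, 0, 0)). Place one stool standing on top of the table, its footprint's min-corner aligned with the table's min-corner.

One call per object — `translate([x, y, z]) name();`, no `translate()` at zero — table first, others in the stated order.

table();
translate([0, 0, 706]) stool();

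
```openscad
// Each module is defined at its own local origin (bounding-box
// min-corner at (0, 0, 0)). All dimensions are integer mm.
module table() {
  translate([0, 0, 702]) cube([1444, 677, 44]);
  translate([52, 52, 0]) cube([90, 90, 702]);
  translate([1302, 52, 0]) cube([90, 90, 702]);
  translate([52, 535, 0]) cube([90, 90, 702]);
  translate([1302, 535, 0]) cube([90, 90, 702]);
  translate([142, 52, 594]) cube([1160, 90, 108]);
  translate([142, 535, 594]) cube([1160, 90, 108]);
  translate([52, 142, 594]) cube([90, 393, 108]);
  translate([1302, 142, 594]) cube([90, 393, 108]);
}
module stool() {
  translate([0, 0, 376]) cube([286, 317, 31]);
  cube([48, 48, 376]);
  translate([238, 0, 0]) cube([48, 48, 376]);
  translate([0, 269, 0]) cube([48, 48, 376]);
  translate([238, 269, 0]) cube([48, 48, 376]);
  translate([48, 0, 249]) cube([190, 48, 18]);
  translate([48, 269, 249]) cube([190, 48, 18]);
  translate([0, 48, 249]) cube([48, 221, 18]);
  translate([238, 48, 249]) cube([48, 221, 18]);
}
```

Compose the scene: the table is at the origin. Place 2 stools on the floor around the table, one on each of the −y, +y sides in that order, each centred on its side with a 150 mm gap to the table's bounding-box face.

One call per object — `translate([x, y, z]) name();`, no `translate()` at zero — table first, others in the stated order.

table();
translate([579, -467, 0]) stool();
translate([579, 827, 0]) stool();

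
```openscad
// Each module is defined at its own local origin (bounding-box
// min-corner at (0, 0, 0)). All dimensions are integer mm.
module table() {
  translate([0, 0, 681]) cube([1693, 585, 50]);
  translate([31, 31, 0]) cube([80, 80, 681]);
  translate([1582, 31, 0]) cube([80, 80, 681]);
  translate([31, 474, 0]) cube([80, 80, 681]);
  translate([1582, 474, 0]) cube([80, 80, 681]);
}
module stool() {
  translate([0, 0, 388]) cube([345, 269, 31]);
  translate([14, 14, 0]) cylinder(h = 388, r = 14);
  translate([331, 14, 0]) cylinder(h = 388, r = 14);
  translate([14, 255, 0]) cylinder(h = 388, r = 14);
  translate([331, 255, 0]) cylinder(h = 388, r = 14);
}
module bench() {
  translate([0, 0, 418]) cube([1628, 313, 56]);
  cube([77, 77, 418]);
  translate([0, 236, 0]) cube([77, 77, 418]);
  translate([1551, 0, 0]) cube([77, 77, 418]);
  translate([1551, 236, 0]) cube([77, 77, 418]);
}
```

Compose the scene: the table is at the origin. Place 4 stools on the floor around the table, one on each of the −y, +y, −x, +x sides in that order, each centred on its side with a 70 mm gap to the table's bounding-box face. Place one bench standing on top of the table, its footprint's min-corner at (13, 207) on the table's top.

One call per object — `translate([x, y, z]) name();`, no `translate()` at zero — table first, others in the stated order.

table();
translate([674, -339, 0]) stool();
translate([674, 655, 0]) stool();
translate([-415, 158, 0]) stool();
translate([1763, 158, 0]) stool();
translate([13, 207, 731]) bench();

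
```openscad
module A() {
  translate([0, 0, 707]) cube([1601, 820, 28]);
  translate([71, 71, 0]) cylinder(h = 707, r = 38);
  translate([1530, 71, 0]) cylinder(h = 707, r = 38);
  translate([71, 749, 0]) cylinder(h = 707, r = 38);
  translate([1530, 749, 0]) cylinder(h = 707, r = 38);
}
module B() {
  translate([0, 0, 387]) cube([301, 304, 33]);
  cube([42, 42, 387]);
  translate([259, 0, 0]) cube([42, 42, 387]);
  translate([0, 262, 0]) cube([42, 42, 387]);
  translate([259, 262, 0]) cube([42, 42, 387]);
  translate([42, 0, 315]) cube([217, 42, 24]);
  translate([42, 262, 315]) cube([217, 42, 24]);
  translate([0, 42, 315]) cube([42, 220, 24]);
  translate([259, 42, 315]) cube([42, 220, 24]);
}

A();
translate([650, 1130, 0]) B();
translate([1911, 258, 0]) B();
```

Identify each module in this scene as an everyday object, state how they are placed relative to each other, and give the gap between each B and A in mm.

Each stool's nearest face is 310 mm from the table's bounding box.

A is a table. B is a stool. Two stools sit around the table at the +y, +x sides. The gap between each stool and the table is 310 mm.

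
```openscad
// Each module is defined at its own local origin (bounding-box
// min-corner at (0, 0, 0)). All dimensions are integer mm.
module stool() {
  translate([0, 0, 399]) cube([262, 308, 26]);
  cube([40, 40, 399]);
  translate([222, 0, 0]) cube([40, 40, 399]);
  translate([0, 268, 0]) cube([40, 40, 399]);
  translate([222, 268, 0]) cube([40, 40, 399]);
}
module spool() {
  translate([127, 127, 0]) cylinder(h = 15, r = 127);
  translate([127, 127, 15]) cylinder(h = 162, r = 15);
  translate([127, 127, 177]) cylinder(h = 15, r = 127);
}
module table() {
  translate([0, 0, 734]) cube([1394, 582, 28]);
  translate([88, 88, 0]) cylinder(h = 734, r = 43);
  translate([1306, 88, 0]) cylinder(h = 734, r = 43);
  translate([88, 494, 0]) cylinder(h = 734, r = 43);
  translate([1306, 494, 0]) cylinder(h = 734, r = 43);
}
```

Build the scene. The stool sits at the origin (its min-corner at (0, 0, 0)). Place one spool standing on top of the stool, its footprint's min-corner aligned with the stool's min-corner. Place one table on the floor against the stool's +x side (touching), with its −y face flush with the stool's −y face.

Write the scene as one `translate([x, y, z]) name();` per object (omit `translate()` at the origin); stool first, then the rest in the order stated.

stool();
translate([0, 0, 425]) spool();
translate([262, 0, 0]) table();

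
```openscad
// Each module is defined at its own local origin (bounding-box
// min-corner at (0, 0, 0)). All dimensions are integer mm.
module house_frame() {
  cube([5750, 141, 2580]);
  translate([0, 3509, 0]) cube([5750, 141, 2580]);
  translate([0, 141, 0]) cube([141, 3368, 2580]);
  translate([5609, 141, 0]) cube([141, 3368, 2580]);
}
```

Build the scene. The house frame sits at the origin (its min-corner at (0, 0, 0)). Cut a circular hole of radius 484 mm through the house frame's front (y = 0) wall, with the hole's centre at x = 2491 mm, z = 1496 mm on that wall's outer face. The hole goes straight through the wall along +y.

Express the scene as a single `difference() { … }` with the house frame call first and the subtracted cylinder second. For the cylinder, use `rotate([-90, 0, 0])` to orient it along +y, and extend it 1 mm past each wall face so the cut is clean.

difference() {
  house_frame();
  translate([2491, -1, 1496]) rotate([-90, 0, 0]) cylinder(h = 143, r = 484);
}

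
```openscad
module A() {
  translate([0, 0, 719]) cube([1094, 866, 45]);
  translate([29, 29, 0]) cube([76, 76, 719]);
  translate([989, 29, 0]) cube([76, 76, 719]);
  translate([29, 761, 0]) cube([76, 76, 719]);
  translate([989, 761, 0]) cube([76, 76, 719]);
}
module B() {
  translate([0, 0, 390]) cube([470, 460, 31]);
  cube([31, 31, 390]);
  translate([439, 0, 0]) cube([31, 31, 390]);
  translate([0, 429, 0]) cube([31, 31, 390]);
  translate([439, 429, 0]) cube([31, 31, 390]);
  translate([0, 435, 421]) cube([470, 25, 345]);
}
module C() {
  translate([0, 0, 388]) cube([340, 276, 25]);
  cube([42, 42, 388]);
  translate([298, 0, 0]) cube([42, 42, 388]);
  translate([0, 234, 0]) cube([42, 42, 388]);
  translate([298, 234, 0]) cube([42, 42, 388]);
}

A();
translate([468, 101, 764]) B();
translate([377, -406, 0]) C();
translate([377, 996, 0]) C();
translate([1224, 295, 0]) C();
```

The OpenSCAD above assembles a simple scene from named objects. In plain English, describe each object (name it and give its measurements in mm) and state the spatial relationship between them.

A is a table with a 1094×866 mm rectangular top, 45 mm thick, top surface at z = 764 mm, supported by four 76×76 mm square legs, each inset 29 mm from the nearest pair of top edges, running from the floor.

B is a chair. The seat is a 470×460×31 mm slab with its top at z = 421 mm, on four 31×31 mm corner legs (flush with the seat edges, standing on z = 0). A flat backrest 25 mm thick, 345 mm tall, spans the full seat width and rises from the seat top along its +y edge, rear face flush with the rear of the seat.

C is a four-legged stool. The seat is a 340×276×25 mm slab whose top surface is at z = 413 mm; four square legs, each 42×42 mm in cross-section, run from the floor (z = 0) to the underside of the seat, each flush with a corner of the seat.

The chair is on top of the table. Three stools sit around the table at the −y, +y, +x sides.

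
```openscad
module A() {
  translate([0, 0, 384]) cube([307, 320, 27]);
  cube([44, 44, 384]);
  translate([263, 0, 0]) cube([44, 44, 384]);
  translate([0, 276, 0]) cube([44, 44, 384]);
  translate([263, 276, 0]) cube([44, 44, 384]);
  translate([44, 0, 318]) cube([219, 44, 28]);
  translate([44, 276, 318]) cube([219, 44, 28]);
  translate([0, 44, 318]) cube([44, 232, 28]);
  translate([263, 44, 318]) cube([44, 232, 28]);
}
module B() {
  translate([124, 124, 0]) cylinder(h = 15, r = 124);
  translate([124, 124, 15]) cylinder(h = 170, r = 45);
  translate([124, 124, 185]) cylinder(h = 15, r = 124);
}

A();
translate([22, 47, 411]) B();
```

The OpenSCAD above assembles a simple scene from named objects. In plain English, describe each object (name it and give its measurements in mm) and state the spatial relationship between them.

A is a simple wooden stool: a rectangular seat 307 mm (x) by 320 mm (y), 27 mm thick, top face at z = 411 mm, on four square legs, each 44×44 mm in cross-section. The legs rest on z = 0, each flush with a corner of the seat. Four stretchers, 44 mm wide and 28 mm tall, connect adjacent legs with their undersides at z = 318 mm, each running between the inner faces of the legs it joins and aligned with the legs' outer faces on the other axis.

B is a spool: two coaxial disc flanges of radius 124 mm and thickness 15 mm, joined by a core cylinder of radius 45 mm and height 170 mm. The lower flange rests on z = 0 and the three cylinders share a vertical axis.

The spool is on top of the stool.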